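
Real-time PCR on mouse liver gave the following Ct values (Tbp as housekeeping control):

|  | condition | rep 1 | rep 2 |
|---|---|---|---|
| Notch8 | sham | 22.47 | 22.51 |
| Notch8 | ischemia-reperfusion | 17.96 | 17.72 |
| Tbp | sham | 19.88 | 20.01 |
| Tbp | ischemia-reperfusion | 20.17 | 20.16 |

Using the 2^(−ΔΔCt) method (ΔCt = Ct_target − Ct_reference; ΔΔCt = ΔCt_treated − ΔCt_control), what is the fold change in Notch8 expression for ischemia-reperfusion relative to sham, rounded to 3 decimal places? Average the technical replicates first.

29.243

Mean Ct: Notch8 sham 22.490; Notch8 ischemia-reperfusion 17.840; Tbp sham 19.945; Tbp ischemia-reperfusion 20.165
ΔCt(sham) = 22.490 − 19.945 = 2.545
ΔCt(ischemia-reperfusion) = 17.840 − 20.165 = -2.325
ΔΔCt = -2.325 − 2.545 = -4.870
Fold change = 2^(−(-4.870)) = 2^4.870 = 29.2426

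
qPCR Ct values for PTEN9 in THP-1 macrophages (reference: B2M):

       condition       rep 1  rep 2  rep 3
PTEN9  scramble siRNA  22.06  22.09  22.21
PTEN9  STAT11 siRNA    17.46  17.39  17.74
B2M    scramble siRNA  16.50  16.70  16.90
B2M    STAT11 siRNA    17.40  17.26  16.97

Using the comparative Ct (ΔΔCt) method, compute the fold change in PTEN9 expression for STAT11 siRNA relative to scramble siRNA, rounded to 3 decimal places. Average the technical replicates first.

Mean Ct: PTEN9 scramble siRNA 22.120; PTEN9 STAT11 siRNA 17.530; B2M scramble siRNA 16.700; B2M STAT11 siRNA 17.210
ΔCt(scramble siRNA) = 22.120 − 16.700 = 5.420
ΔCt(STAT11 siRNA) = 17.530 − 17.210 = 0.320
ΔΔCt = 0.320 − 5.420 = -5.100
Fold change = 2^(−(-5.100)) = 2^5.100 = 34.2968

34.297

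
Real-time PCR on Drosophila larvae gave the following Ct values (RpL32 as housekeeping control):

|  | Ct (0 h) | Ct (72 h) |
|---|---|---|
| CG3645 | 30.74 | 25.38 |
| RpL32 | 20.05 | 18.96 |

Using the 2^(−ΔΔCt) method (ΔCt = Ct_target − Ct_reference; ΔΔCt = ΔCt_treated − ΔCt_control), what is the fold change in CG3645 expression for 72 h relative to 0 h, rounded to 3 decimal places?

ΔCt(0 h) = 30.740 − 20.050 = 10.690
ΔCt(72 h) = 25.380 − 18.960 = 6.420
ΔΔCt = 6.420 − 10.690 = -4.270
Fold change = 2^(−(-4.270)) = 2^4.270 = 19.2929

19.293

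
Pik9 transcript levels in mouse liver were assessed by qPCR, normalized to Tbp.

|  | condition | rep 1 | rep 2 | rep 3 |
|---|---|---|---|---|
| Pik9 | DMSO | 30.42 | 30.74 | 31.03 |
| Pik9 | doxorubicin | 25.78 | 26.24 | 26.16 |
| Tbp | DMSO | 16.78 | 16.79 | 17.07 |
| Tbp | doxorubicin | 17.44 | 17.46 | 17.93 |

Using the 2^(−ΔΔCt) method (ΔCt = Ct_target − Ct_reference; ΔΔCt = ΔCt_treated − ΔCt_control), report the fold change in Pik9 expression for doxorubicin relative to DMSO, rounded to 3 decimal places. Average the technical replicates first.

42.224

Mean Ct: Pik9 DMSO 30.730; Pik9 doxorubicin 26.060; Tbp DMSO 16.880; Tbp doxorubicin 17.610
ΔCt(DMSO) = 30.730 − 16.880 = 13.850
ΔCt(doxorubicin) = 26.060 − 17.610 = 8.450
ΔΔCt = 8.450 − 13.850 = -5.400
Fold change = 2^(−(-5.400)) = 2^5.400 = 42.2243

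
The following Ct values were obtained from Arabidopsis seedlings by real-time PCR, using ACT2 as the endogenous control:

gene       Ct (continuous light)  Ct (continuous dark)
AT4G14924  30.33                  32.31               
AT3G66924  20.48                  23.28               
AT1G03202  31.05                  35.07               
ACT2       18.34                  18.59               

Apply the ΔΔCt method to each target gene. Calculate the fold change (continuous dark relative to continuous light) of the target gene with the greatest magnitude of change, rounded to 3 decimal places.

AT4G14924: ΔΔCt = (32.31−18.59) − (30.33−18.34) = 13.72 − 11.99 = 1.73; fold change = 2^-1.73 = 0.301
AT3G66924: ΔΔCt = (23.28−18.59) − (20.48−18.34) = 4.69 − 2.14 = 2.55; fold change = 2^-2.55 = 0.171
AT1G03202: ΔΔCt = (35.07−18.59) − (31.05−18.34) = 16.48 − 12.71 = 3.77; fold change = 2^-3.77 = 0.073
AT1G03202 has the largest |ΔΔCt| = 3.77.

0.073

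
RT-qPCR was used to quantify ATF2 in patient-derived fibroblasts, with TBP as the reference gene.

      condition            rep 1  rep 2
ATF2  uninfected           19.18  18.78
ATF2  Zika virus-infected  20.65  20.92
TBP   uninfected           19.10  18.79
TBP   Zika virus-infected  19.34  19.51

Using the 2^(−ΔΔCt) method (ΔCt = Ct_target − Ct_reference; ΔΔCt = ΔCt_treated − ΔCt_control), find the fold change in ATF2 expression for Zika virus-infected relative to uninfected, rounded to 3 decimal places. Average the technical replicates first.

0.399

Mean Ct: ATF2 uninfected 18.980; ATF2 Zika virus-infected 20.785; TBP uninfected 18.945; TBP Zika virus-infected 19.425
ΔCt(uninfected) = 18.980 − 18.945 = 0.035
ΔCt(Zika virus-infected) = 20.785 − 19.425 = 1.360
ΔΔCt = 1.360 − 0.035 = 1.325
Fold change = 2^(−1.325) = 0.3991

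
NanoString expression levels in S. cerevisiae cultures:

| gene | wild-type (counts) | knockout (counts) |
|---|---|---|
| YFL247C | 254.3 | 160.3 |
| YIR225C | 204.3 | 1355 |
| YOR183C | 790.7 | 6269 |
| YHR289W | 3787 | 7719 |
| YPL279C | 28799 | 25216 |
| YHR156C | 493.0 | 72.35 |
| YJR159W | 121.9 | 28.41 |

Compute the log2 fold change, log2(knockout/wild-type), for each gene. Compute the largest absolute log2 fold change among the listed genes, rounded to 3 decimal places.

2.987

log2(160.3/254.3) = -0.666  (YFL247C)
log2(1355/204.3) = 2.730  (YIR225C)
log2(6269/790.7) = 2.987  (YOR183C)
log2(7719/3787) = 1.027  (YHR289W)
log2(25216/28799) = -0.192  (YPL279C)
log2(72.35/493.0) = -2.769  (YHR156C)
log2(28.41/121.9) = -2.101  (YJR159W)
The largest magnitude belongs to YOR183C.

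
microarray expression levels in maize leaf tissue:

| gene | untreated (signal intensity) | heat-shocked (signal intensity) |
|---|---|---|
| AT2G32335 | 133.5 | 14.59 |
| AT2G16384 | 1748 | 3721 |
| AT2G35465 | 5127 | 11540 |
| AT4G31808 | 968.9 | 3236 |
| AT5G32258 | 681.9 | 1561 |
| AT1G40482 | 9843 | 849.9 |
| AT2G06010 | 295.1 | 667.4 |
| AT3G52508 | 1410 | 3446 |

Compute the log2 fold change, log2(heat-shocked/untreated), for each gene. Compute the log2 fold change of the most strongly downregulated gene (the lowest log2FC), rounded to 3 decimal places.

-3.534

log2(14.59/133.5) = -3.194  (AT2G32335)
log2(3721/1748) = 1.090  (AT2G16384)
log2(11540/5127) = 1.170  (AT2G35465)
log2(3236/968.9) = 1.740  (AT4G31808)
log2(1561/681.9) = 1.195  (AT5G32258)
log2(849.9/9843) = -3.534  (AT1G40482)
log2(667.4/295.1) = 1.177  (AT2G06010)
log2(3446/1410) = 1.289  (AT3G52508)
AT1G40482 is most strongly downregulated.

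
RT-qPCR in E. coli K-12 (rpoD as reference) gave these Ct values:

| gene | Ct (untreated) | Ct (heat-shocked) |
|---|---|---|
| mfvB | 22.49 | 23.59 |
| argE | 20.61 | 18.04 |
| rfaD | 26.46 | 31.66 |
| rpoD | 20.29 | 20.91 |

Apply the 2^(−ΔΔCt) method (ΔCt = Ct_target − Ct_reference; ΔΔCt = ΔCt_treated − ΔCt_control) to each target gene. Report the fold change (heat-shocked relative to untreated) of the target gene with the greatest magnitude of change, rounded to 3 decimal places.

0.042

mfvB: ΔΔCt = (23.59−20.91) − (22.49−20.29) = 2.68 − 2.20 = 0.48; fold change = 2^-0.48 = 0.717
argE: ΔΔCt = (18.04−20.91) − (20.61−20.29) = -2.87 − 0.32 = -3.19; fold change = 2^3.19 = 9.126
rfaD: ΔΔCt = (31.66−20.91) − (26.46−20.29) = 10.75 − 6.17 = 4.58; fold change = 2^-4.58 = 0.042
rfaD has the largest |ΔΔCt| = 4.58.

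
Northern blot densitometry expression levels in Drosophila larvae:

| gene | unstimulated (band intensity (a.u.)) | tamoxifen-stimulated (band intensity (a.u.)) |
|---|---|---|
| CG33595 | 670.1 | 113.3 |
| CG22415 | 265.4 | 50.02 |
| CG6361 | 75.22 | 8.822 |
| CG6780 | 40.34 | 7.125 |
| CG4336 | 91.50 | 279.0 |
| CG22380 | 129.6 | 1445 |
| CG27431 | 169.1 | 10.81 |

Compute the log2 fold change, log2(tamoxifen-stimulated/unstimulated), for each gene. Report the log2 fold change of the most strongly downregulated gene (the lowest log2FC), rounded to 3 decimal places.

-3.967

log2(113.3/670.1) = -2.564  (CG33595)
log2(50.02/265.4) = -2.408  (CG22415)
log2(8.822/75.22) = -3.092  (CG6361)
log2(7.125/40.34) = -2.501  (CG6780)
log2(279.0/91.50) = 1.608  (CG4336)
log2(1445/129.6) = 3.479  (CG22380)
log2(10.81/169.1) = -3.967  (CG27431)
CG27431 is most strongly downregulated.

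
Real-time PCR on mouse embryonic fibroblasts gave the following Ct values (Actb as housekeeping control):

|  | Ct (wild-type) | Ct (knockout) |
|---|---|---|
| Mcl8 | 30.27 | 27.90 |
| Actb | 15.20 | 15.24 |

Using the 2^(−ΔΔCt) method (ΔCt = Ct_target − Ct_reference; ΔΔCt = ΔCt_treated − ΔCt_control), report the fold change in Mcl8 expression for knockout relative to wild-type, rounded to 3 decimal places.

5.315

ΔCt(wild-type) = 30.270 − 15.200 = 15.070
ΔCt(knockout) = 27.900 − 15.240 = 12.660
ΔΔCt = 12.660 − 15.070 = -2.410
Fold change = 2^(−(-2.410)) = 2^2.410 = 5.3147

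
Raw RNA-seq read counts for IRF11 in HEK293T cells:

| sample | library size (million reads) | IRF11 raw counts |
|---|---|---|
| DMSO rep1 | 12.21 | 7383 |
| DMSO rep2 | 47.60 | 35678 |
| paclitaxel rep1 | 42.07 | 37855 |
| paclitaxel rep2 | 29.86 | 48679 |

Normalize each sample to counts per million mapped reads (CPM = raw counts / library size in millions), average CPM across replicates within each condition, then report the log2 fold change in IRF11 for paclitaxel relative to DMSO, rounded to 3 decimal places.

CPM(DMSO rep1) = 7383 / 12.21 = 604.6683
CPM(DMSO rep2) = 35678 / 47.60 = 749.5378
CPM(paclitaxel rep1) = 37855 / 42.07 = 899.8098
CPM(paclitaxel rep2) = 48679 / 29.86 = 1630.2411
mean CPM(DMSO) = 677.1031; mean CPM(paclitaxel) = 1265.0255
Fold change = 1265.0255 / 677.1031 = 1.86829
log2(1.86829) = 0.9017

0.902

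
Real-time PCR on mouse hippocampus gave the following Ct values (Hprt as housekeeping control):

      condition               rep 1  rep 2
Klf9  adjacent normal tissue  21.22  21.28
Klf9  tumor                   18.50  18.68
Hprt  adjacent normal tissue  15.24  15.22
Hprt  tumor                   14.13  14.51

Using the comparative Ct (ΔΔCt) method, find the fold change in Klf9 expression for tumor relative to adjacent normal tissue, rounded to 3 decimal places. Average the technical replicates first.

3.364

Mean Ct: Klf9 adjacent normal tissue 21.250; Klf9 tumor 18.590; Hprt adjacent normal tissue 15.230; Hprt tumor 14.320
ΔCt(adjacent normal tissue) = 21.250 − 15.230 = 6.020
ΔCt(tumor) = 18.590 − 14.320 = 4.270
ΔΔCt = 4.270 − 6.020 = -1.750
Fold change = 2^(−(-1.750)) = 2^1.750 = 3.3636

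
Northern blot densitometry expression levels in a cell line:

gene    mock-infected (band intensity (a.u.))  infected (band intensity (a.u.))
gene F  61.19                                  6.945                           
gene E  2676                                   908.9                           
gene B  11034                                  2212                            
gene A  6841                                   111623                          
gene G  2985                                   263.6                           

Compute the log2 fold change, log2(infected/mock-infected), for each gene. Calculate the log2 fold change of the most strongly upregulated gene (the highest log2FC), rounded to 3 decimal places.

log2(6.945/61.19) = -3.139  (gene F)
log2(908.9/2676) = -1.558  (gene E)
log2(2212/11034) = -2.319  (gene B)
log2(111623/6841) = 4.028  (gene A)
log2(263.6/2985) = -3.501  (gene G)
gene A is most strongly upregulated.

4.028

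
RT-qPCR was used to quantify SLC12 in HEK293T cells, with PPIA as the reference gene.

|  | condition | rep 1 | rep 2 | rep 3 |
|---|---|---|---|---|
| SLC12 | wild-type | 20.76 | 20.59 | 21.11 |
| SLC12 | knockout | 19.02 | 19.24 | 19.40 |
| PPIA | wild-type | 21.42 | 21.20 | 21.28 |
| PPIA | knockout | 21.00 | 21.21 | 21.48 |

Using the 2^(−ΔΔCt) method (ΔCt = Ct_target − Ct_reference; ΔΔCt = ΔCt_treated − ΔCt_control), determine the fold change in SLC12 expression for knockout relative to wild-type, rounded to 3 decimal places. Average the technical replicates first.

2.888

Mean Ct: SLC12 wild-type 20.820; SLC12 knockout 19.220; PPIA wild-type 21.300; PPIA knockout 21.230
ΔCt(wild-type) = 20.820 − 21.300 = -0.480
ΔCt(knockout) = 19.220 − 21.230 = -2.010
ΔΔCt = -2.010 − (-0.480) = -1.530
Fold change = 2^(−(-1.530)) = 2^1.530 = 2.8879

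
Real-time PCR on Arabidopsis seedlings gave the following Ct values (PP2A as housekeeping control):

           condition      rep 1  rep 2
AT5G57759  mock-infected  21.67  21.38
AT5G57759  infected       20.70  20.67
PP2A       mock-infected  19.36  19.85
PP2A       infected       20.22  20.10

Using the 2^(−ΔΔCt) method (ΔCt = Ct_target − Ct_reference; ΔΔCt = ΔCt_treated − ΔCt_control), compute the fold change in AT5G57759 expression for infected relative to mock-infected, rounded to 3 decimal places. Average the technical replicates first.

Mean Ct: AT5G57759 mock-infected 21.525; AT5G57759 infected 20.685; PP2A mock-infected 19.605; PP2A infected 20.160
ΔCt(mock-infected) = 21.525 − 19.605 = 1.920
ΔCt(infected) = 20.685 − 20.160 = 0.525
ΔΔCt = 0.525 − 1.920 = -1.395
Fold change = 2^(−(-1.395)) = 2^1.395 = 2.6299

2.630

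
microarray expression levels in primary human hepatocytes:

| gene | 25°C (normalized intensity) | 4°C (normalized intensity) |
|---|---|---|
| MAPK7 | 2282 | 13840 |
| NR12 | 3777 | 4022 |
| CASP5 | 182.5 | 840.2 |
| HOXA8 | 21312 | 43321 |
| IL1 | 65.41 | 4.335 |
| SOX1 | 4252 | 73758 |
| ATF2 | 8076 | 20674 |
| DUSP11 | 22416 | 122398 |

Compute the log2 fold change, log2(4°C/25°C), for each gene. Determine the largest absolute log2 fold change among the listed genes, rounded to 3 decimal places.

log2(13840/2282) = 2.600  (MAPK7)
log2(4022/3777) = 0.091  (NR12)
log2(840.2/182.5) = 2.203  (CASP5)
log2(43321/21312) = 1.023  (HOXA8)
log2(4.335/65.41) = -3.915  (IL1)
log2(73758/4252) = 4.117  (SOX1)
log2(20674/8076) = 1.356  (ATF2)
log2(122398/22416) = 2.449  (DUSP11)
The largest magnitude belongs to SOX1.

4.117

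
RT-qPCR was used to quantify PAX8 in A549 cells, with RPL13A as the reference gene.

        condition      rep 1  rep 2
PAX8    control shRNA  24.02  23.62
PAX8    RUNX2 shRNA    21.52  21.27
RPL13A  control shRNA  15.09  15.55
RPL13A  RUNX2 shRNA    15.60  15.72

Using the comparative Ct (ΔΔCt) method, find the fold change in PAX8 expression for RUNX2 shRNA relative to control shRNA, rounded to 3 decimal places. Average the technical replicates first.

6.797

Mean Ct: PAX8 control shRNA 23.820; PAX8 RUNX2 shRNA 21.395; RPL13A control shRNA 15.320; RPL13A RUNX2 shRNA 15.660
ΔCt(control shRNA) = 23.820 − 15.320 = 8.500
ΔCt(RUNX2 shRNA) = 21.395 − 15.660 = 5.735
ΔΔCt = 5.735 − 8.500 = -2.765
Fold change = 2^(−(-2.765)) = 2^2.765 = 6.7975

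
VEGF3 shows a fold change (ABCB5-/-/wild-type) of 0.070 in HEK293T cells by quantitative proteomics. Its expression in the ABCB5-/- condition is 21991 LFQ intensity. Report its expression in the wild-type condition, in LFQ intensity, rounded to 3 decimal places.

314157.143

wild-type expression = 21991 / 0.070 = 314157.143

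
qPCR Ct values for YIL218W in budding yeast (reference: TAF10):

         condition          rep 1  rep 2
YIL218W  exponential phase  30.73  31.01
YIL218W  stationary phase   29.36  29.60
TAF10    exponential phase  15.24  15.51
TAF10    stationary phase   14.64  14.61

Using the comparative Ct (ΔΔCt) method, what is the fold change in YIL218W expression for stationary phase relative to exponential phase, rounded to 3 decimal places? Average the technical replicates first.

1.558

Mean Ct: YIL218W exponential phase 30.870; YIL218W stationary phase 29.480; TAF10 exponential phase 15.375; TAF10 stationary phase 14.625
ΔCt(exponential phase) = 30.870 − 15.375 = 15.495
ΔCt(stationary phase) = 29.480 − 14.625 = 14.855
ΔΔCt = 14.855 − 15.495 = -0.640
Fold change = 2^(−(-0.640)) = 2^0.640 = 1.5583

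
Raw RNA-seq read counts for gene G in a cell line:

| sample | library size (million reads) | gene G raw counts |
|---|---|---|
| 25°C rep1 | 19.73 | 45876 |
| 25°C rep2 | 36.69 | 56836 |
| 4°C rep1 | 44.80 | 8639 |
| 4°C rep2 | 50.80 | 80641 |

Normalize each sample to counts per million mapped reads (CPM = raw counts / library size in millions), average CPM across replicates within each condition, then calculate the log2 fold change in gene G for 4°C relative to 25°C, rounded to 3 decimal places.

-1.122

CPM(25°C rep1) = 45876 / 19.73 = 2325.1901
CPM(25°C rep2) = 56836 / 36.69 = 1549.0869
CPM(4°C rep1) = 8639 / 44.80 = 192.8348
CPM(4°C rep2) = 80641 / 50.80 = 1587.4213
mean CPM(25°C) = 1937.1385; mean CPM(4°C) = 890.1280
Fold change = 890.1280 / 1937.1385 = 0.45951
log2(0.45951) = -1.1218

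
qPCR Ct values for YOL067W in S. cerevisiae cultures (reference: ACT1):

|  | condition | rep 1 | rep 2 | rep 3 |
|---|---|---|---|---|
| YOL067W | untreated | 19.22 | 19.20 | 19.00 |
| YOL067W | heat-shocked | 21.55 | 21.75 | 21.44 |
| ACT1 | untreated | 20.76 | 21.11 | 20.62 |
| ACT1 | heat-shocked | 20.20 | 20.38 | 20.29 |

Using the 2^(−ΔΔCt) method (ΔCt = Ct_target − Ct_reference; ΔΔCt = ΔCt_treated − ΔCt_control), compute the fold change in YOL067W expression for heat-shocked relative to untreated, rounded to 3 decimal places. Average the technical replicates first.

Mean Ct: YOL067W untreated 19.140; YOL067W heat-shocked 21.580; ACT1 untreated 20.830; ACT1 heat-shocked 20.290
ΔCt(untreated) = 19.140 − 20.830 = -1.690
ΔCt(heat-shocked) = 21.580 − 20.290 = 1.290
ΔΔCt = 1.290 − (-1.690) = 2.980
Fold change = 2^(−2.980) = 0.1267

0.127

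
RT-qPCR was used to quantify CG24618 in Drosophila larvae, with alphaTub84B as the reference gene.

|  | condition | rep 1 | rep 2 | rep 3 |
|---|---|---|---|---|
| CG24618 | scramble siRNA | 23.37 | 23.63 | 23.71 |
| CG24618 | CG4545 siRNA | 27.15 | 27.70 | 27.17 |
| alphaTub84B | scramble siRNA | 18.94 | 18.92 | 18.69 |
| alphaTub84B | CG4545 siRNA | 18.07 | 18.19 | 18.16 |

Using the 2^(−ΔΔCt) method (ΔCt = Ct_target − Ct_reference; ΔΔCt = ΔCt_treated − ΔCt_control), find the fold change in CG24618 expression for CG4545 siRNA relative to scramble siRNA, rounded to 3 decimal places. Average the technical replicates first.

0.045

Mean Ct: CG24618 scramble siRNA 23.570; CG24618 CG4545 siRNA 27.340; alphaTub84B scramble siRNA 18.850; alphaTub84B CG4545 siRNA 18.140
ΔCt(scramble siRNA) = 23.570 − 18.850 = 4.720
ΔCt(CG4545 siRNA) = 27.340 − 18.140 = 9.200
ΔΔCt = 9.200 − 4.720 = 4.480
Fold change = 2^(−4.480) = 0.0448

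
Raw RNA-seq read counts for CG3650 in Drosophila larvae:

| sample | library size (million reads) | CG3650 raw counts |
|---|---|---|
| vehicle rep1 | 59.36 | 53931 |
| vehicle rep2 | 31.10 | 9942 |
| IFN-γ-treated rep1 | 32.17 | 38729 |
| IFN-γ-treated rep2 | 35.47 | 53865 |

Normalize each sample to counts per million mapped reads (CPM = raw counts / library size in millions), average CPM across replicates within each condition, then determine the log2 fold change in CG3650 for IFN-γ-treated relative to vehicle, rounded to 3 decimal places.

1.148

CPM(vehicle rep1) = 53931 / 59.36 = 908.5411
CPM(vehicle rep2) = 9942 / 31.10 = 319.6785
CPM(IFN-γ-treated rep1) = 38729 / 32.17 = 1203.8856
CPM(IFN-γ-treated rep2) = 53865 / 35.47 = 1518.6073
mean CPM(vehicle) = 614.1098; mean CPM(IFN-γ-treated) = 1361.2464
Fold change = 1361.2464 / 614.1098 = 2.21662
log2(2.21662) = 1.1484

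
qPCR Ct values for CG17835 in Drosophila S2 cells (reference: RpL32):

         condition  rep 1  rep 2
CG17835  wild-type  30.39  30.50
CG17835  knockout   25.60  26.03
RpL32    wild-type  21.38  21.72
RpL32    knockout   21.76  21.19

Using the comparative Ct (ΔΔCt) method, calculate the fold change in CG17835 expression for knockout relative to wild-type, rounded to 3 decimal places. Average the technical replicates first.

23.507

Mean Ct: CG17835 wild-type 30.445; CG17835 knockout 25.815; RpL32 wild-type 21.550; RpL32 knockout 21.475
ΔCt(wild-type) = 30.445 − 21.550 = 8.895
ΔCt(knockout) = 25.815 − 21.475 = 4.340
ΔΔCt = 4.340 − 8.895 = -4.555
Fold change = 2^(−(-4.555)) = 2^4.555 = 23.5067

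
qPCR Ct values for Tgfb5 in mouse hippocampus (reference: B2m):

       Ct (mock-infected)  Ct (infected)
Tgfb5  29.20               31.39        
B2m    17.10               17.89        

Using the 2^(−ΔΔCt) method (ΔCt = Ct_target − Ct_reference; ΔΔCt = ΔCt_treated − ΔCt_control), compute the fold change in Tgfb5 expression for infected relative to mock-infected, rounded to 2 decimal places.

0.38

ΔCt(mock-infected) = 29.200 − 17.100 = 12.100
ΔCt(infected) = 31.390 − 17.890 = 13.500
ΔΔCt = 13.500 − 12.100 = 1.400
Fold change = 2^(−1.400) = 0.379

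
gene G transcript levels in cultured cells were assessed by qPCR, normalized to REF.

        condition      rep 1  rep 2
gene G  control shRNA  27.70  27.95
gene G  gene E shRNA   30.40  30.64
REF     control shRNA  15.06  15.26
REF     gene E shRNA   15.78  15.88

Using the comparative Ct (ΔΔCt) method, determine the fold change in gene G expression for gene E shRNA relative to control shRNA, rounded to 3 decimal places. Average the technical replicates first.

Mean Ct: gene G control shRNA 27.825; gene G gene E shRNA 30.520; REF control shRNA 15.160; REF gene E shRNA 15.830
ΔCt(control shRNA) = 27.825 − 15.160 = 12.665
ΔCt(gene E shRNA) = 30.520 − 15.830 = 14.690
ΔΔCt = 14.690 − 12.665 = 2.025
Fold change = 2^(−2.025) = 0.2457

0.246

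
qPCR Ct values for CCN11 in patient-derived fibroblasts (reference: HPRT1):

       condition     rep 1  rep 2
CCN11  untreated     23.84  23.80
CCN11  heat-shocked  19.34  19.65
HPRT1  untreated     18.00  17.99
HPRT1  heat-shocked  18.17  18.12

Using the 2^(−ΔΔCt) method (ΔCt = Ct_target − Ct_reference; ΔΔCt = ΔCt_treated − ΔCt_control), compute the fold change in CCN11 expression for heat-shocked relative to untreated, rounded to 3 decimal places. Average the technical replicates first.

Mean Ct: CCN11 untreated 23.820; CCN11 heat-shocked 19.495; HPRT1 untreated 17.995; HPRT1 heat-shocked 18.145
ΔCt(untreated) = 23.820 − 17.995 = 5.825
ΔCt(heat-shocked) = 19.495 − 18.145 = 1.350
ΔΔCt = 1.350 − 5.825 = -4.475
Fold change = 2^(−(-4.475)) = 2^4.475 = 22.2387

22.239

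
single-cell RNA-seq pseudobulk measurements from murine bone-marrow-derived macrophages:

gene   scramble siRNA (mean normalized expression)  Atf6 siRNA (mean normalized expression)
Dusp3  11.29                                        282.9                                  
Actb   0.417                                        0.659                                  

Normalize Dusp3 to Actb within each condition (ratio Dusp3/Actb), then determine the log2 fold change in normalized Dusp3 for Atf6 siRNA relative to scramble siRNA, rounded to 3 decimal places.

3.987

Dusp3/Actb (scramble siRNA) = 11.29 / 0.417 = 27.074
Dusp3/Actb (Atf6 siRNA) = 282.9 / 0.659 = 429.29
Fold change = 429.29 / 27.074 = 15.8559
log2(15.8559) = 3.9869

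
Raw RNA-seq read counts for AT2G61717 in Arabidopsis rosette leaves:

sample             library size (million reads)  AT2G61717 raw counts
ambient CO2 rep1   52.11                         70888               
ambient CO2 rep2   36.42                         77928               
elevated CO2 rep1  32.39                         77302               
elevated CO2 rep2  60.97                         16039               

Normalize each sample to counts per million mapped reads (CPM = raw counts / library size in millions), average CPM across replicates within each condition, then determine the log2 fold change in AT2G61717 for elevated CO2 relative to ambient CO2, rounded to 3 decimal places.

-0.402

CPM(ambient CO2 rep1) = 70888 / 52.11 = 1360.3531
CPM(ambient CO2 rep2) = 77928 / 36.42 = 2139.7035
CPM(elevated CO2 rep1) = 77302 / 32.39 = 2386.6008
CPM(elevated CO2 rep2) = 16039 / 60.97 = 263.0638
mean CPM(ambient CO2) = 1750.0283; mean CPM(elevated CO2) = 1324.8323
Fold change = 1324.8323 / 1750.0283 = 0.75703
log2(0.75703) = -0.4016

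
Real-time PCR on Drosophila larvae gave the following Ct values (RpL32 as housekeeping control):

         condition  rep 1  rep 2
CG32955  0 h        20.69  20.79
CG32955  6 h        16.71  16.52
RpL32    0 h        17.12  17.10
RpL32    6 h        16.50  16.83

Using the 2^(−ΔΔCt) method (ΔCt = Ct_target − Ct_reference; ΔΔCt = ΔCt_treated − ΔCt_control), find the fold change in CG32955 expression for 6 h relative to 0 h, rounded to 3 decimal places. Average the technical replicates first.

12.817

Mean Ct: CG32955 0 h 20.740; CG32955 6 h 16.615; RpL32 0 h 17.110; RpL32 6 h 16.665
ΔCt(0 h) = 20.740 − 17.110 = 3.630
ΔCt(6 h) = 16.615 − 16.665 = -0.050
ΔΔCt = -0.050 − 3.630 = -3.680
Fold change = 2^(−(-3.680)) = 2^3.680 = 12.8171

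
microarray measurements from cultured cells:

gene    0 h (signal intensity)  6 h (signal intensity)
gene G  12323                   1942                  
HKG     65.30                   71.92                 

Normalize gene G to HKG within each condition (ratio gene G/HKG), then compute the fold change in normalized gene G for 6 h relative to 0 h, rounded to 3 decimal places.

0.143

gene G/HKG (0 h) = 12323 / 65.30 = 188.71
gene G/HKG (6 h) = 1942 / 71.92 = 27.002
Fold change = 27.002 / 188.71 = 0.1431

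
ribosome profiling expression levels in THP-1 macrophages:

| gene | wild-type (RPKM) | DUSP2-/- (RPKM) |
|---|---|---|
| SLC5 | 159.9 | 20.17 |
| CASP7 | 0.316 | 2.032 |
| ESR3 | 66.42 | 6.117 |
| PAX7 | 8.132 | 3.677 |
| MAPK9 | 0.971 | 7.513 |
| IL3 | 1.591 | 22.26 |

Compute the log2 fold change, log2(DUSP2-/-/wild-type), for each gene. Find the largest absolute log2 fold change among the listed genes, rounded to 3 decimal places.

log2(20.17/159.9) = -2.987  (SLC5)
log2(2.032/0.316) = 2.685  (CASP7)
log2(6.117/66.42) = -3.441  (ESR3)
log2(3.677/8.132) = -1.145  (PAX7)
log2(7.513/0.971) = 2.952  (MAPK9)
log2(22.26/1.591) = 3.806  (IL3)
The largest magnitude belongs to IL3.

3.806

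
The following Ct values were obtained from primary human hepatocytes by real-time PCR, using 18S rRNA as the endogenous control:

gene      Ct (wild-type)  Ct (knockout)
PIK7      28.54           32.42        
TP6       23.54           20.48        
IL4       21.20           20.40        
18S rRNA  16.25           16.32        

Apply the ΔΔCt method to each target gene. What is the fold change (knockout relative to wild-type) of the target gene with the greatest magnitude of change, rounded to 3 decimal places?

PIK7: ΔΔCt = (32.42−16.32) − (28.54−16.25) = 16.10 − 12.29 = 3.81; fold change = 2^-3.81 = 0.071
TP6: ΔΔCt = (20.48−16.32) − (23.54−16.25) = 4.16 − 7.29 = -3.13; fold change = 2^3.13 = 8.754
IL4: ΔΔCt = (20.40−16.32) − (21.20−16.25) = 4.08 − 4.95 = -0.87; fold change = 2^0.87 = 1.828
PIK7 has the largest |ΔΔCt| = 3.81.

0.071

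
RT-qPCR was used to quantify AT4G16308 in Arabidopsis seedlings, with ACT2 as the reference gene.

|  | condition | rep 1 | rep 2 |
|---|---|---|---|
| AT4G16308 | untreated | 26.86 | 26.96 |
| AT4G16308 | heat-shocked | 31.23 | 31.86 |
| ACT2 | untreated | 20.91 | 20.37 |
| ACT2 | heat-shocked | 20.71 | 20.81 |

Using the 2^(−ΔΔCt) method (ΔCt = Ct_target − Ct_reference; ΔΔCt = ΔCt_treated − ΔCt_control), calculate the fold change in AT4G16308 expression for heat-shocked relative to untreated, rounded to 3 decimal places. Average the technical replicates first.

0.044

Mean Ct: AT4G16308 untreated 26.910; AT4G16308 heat-shocked 31.545; ACT2 untreated 20.640; ACT2 heat-shocked 20.760
ΔCt(untreated) = 26.910 − 20.640 = 6.270
ΔCt(heat-shocked) = 31.545 − 20.760 = 10.785
ΔΔCt = 10.785 − 6.270 = 4.515
Fold change = 2^(−4.515) = 0.0437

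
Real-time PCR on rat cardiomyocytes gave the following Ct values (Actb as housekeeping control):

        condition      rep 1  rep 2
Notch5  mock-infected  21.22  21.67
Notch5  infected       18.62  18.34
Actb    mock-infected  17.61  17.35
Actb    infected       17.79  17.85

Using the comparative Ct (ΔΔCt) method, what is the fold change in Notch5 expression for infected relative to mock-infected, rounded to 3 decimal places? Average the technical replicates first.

Mean Ct: Notch5 mock-infected 21.445; Notch5 infected 18.480; Actb mock-infected 17.480; Actb infected 17.820
ΔCt(mock-infected) = 21.445 − 17.480 = 3.965
ΔCt(infected) = 18.480 − 17.820 = 0.660
ΔΔCt = 0.660 − 3.965 = -3.305
Fold change = 2^(−(-3.305)) = 2^3.305 = 9.8833

9.883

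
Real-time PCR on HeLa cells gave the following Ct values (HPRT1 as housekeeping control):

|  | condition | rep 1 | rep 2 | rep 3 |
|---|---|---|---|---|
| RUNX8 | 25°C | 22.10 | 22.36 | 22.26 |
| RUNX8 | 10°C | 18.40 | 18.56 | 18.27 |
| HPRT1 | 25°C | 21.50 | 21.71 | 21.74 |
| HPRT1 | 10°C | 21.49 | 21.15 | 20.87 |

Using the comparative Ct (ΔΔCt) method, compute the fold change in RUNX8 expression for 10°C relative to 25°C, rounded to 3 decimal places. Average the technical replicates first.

10.196

Mean Ct: RUNX8 25°C 22.240; RUNX8 10°C 18.410; HPRT1 25°C 21.650; HPRT1 10°C 21.170
ΔCt(25°C) = 22.240 − 21.650 = 0.590
ΔCt(10°C) = 18.410 − 21.170 = -2.760
ΔΔCt = -2.760 − 0.590 = -3.350
Fold change = 2^(−(-3.350)) = 2^3.350 = 10.1965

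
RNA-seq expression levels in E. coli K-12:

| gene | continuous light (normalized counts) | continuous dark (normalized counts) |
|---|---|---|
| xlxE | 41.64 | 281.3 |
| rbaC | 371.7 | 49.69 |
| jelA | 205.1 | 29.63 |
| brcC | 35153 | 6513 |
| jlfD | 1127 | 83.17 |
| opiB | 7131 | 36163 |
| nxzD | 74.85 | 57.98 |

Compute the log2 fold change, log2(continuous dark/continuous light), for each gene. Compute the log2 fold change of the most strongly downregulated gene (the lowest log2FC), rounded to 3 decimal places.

-3.760

log2(281.3/41.64) = 2.756  (xlxE)
log2(49.69/371.7) = -2.903  (rbaC)
log2(29.63/205.1) = -2.791  (jelA)
log2(6513/35153) = -2.432  (brcC)
log2(83.17/1127) = -3.760  (jlfD)
log2(36163/7131) = 2.342  (opiB)
log2(57.98/74.85) = -0.368  (nxzD)
jlfD is most strongly downregulated.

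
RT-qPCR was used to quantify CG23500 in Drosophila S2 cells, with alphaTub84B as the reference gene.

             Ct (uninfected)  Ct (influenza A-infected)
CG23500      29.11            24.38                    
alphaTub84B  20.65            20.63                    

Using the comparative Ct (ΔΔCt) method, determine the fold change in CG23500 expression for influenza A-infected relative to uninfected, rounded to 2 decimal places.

ΔCt(uninfected) = 29.110 − 20.650 = 8.460
ΔCt(influenza A-infected) = 24.380 − 20.630 = 3.750
ΔΔCt = 3.750 − 8.460 = -4.710
Fold change = 2^(−(-4.710)) = 2^4.710 = 26.173

26.17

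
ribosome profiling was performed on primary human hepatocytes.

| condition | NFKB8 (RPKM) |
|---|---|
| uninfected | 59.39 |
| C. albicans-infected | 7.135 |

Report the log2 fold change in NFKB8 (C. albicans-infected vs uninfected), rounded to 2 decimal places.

Fold change = 7.135 / 59.39 = 0.1201
log2(0.1201) = -3.057

-3.06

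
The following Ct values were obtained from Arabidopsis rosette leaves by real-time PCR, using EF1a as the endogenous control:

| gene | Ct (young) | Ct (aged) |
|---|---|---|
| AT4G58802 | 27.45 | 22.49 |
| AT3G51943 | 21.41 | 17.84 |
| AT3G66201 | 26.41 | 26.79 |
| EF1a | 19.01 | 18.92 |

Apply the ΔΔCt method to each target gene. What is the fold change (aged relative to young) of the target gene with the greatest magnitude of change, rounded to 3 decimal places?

29.243

AT4G58802: ΔΔCt = (22.49−18.92) − (27.45−19.01) = 3.57 − 8.44 = -4.87; fold change = 2^4.87 = 29.243
AT3G51943: ΔΔCt = (17.84−18.92) − (21.41−19.01) = -1.08 − 2.40 = -3.48; fold change = 2^3.48 = 11.158
AT3G66201: ΔΔCt = (26.79−18.92) − (26.41−19.01) = 7.87 − 7.40 = 0.47; fold change = 2^-0.47 = 0.722
AT4G58802 has the largest |ΔΔCt| = 4.87.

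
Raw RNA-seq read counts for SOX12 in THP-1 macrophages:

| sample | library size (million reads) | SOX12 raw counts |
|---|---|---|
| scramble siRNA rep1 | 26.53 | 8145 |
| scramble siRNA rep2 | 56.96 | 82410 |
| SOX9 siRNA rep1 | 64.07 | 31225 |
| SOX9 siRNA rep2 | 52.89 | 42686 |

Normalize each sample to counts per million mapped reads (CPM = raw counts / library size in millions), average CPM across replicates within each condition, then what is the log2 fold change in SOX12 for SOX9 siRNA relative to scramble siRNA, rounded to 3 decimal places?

CPM(scramble siRNA rep1) = 8145 / 26.53 = 307.0109
CPM(scramble siRNA rep2) = 82410 / 56.96 = 1446.8048
CPM(SOX9 siRNA rep1) = 31225 / 64.07 = 487.3576
CPM(SOX9 siRNA rep2) = 42686 / 52.89 = 807.0713
mean CPM(scramble siRNA) = 876.9079; mean CPM(SOX9 siRNA) = 647.2144
Fold change = 647.2144 / 876.9079 = 0.73806
log2(0.73806) = -0.4382

-0.438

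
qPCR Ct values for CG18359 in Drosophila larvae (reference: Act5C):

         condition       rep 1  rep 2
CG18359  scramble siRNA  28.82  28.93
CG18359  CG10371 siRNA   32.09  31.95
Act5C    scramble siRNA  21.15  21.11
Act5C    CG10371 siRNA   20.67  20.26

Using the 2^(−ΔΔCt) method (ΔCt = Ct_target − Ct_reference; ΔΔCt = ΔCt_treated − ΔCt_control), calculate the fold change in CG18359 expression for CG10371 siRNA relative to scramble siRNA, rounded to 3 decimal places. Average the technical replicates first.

0.071

Mean Ct: CG18359 scramble siRNA 28.875; CG18359 CG10371 siRNA 32.020; Act5C scramble siRNA 21.130; Act5C CG10371 siRNA 20.465
ΔCt(scramble siRNA) = 28.875 − 21.130 = 7.745
ΔCt(CG10371 siRNA) = 32.020 − 20.465 = 11.555
ΔΔCt = 11.555 − 7.745 = 3.810
Fold change = 2^(−3.810) = 0.0713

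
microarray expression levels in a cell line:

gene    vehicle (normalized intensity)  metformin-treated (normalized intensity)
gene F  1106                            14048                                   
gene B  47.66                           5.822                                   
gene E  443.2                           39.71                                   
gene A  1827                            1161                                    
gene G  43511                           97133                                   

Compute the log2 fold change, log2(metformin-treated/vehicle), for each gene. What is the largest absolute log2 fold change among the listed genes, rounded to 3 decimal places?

3.667

log2(14048/1106) = 3.667  (gene F)
log2(5.822/47.66) = -3.033  (gene B)
log2(39.71/443.2) = -3.480  (gene E)
log2(1161/1827) = -0.654  (gene A)
log2(97133/43511) = 1.159  (gene G)
The largest magnitude belongs to gene F.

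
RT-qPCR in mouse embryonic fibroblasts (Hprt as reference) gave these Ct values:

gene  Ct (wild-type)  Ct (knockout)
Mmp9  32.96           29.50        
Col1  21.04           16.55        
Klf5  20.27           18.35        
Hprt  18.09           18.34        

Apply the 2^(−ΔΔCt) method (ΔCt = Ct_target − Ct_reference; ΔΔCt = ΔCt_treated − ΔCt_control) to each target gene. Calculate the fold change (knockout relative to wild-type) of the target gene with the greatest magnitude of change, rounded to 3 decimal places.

26.723

Mmp9: ΔΔCt = (29.50−18.34) − (32.96−18.09) = 11.16 − 14.87 = -3.71; fold change = 2^3.71 = 13.086
Col1: ΔΔCt = (16.55−18.34) − (21.04−18.09) = -1.79 − 2.95 = -4.74; fold change = 2^4.74 = 26.723
Klf5: ΔΔCt = (18.35−18.34) − (20.27−18.09) = 0.01 − 2.18 = -2.17; fold change = 2^2.17 = 4.500
Col1 has the largest |ΔΔCt| = 4.74.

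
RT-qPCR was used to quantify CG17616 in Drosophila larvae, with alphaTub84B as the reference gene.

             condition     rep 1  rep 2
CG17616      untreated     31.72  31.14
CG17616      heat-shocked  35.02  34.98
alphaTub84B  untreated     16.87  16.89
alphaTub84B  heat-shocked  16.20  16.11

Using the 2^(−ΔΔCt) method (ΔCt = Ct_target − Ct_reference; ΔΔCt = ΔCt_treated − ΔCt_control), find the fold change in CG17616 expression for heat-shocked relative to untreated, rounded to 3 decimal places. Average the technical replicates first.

0.051

Mean Ct: CG17616 untreated 31.430; CG17616 heat-shocked 35.000; alphaTub84B untreated 16.880; alphaTub84B heat-shocked 16.155
ΔCt(untreated) = 31.430 − 16.880 = 14.550
ΔCt(heat-shocked) = 35.000 − 16.155 = 18.845
ΔΔCt = 18.845 − 14.550 = 4.295
Fold change = 2^(−4.295) = 0.0509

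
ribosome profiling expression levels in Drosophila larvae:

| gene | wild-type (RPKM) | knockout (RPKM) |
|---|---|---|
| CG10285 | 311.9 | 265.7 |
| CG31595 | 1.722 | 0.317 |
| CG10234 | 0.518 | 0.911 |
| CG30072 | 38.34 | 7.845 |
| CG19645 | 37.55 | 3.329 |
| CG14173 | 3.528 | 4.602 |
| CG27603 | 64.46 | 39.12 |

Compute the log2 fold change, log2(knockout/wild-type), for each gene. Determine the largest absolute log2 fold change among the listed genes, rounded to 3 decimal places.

log2(265.7/311.9) = -0.231  (CG10285)
log2(0.317/1.722) = -2.442  (CG31595)
log2(0.911/0.518) = 0.814  (CG10234)
log2(7.845/38.34) = -2.289  (CG30072)
log2(3.329/37.55) = -3.496  (CG19645)
log2(4.602/3.528) = 0.383  (CG14173)
log2(39.12/64.46) = -0.720  (CG27603)
The largest magnitude belongs to CG19645.

3.496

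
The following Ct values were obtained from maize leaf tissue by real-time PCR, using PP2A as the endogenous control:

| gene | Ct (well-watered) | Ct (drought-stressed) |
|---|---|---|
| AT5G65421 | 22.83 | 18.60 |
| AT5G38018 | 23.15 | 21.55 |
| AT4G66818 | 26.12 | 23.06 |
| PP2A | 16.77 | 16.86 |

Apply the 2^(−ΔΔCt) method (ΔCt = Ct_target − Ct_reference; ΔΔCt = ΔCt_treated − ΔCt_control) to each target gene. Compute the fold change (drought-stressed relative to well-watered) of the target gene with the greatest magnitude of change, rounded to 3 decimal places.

19.973

AT5G65421: ΔΔCt = (18.60−16.86) − (22.83−16.77) = 1.74 − 6.06 = -4.32; fold change = 2^4.32 = 19.973
AT5G38018: ΔΔCt = (21.55−16.86) − (23.15−16.77) = 4.69 − 6.38 = -1.69; fold change = 2^1.69 = 3.227
AT4G66818: ΔΔCt = (23.06−16.86) − (26.12−16.77) = 6.20 − 9.35 = -3.15; fold change = 2^3.15 = 8.877
AT5G65421 has the largest |ΔΔCt| = 4.32.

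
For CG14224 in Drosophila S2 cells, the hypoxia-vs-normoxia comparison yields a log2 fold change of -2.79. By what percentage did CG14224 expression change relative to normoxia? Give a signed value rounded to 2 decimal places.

Fold change = 2^(-2.79) = 0.1446
Percent change = (FC − 1) × 100% = (0.1446 − 1) × 100 = -85.54%

-85.54%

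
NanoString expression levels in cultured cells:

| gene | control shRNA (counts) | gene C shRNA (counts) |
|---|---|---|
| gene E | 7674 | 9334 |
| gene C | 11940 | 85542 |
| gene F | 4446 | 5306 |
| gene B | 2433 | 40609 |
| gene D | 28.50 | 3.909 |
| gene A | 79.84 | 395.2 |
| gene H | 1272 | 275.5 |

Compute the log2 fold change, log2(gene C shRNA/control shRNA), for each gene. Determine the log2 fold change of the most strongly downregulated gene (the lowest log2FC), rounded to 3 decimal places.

log2(9334/7674) = 0.283  (gene E)
log2(85542/11940) = 2.841  (gene C)
log2(5306/4446) = 0.255  (gene F)
log2(40609/2433) = 4.061  (gene B)
log2(3.909/28.50) = -2.866  (gene D)
log2(395.2/79.84) = 2.307  (gene A)
log2(275.5/1272) = -2.207  (gene H)
gene D is most strongly downregulated.

-2.866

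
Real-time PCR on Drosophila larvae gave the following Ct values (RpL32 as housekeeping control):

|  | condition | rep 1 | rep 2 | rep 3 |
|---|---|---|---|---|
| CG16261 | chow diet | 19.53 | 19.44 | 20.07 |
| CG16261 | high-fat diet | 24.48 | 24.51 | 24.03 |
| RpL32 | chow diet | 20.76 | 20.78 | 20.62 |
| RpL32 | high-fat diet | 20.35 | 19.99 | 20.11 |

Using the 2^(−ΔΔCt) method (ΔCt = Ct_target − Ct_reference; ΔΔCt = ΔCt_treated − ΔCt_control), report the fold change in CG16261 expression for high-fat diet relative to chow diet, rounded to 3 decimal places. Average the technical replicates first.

0.027

Mean Ct: CG16261 chow diet 19.680; CG16261 high-fat diet 24.340; RpL32 chow diet 20.720; RpL32 high-fat diet 20.150
ΔCt(chow diet) = 19.680 − 20.720 = -1.040
ΔCt(high-fat diet) = 24.340 − 20.150 = 4.190
ΔΔCt = 4.190 − (-1.040) = 5.230
Fold change = 2^(−5.230) = 0.0266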